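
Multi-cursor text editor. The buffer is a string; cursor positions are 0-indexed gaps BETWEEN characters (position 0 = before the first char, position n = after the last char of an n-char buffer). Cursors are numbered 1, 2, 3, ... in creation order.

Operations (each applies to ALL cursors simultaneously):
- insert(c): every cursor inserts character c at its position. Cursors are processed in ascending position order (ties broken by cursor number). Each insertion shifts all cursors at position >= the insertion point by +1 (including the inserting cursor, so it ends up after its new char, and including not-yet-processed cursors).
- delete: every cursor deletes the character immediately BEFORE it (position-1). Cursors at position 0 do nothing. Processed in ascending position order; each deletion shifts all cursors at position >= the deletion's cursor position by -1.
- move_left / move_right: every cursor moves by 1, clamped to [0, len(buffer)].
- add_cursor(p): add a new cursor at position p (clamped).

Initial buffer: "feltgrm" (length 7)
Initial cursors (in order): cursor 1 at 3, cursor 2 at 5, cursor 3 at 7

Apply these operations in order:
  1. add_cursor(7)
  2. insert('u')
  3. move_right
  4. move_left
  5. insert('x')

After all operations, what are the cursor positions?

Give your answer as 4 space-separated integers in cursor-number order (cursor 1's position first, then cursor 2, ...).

Answer: 5 9 14 14

Derivation:
After op 1 (add_cursor(7)): buffer="feltgrm" (len 7), cursors c1@3 c2@5 c3@7 c4@7, authorship .......
After op 2 (insert('u')): buffer="felutgurmuu" (len 11), cursors c1@4 c2@7 c3@11 c4@11, authorship ...1..2..34
After op 3 (move_right): buffer="felutgurmuu" (len 11), cursors c1@5 c2@8 c3@11 c4@11, authorship ...1..2..34
After op 4 (move_left): buffer="felutgurmuu" (len 11), cursors c1@4 c2@7 c3@10 c4@10, authorship ...1..2..34
After op 5 (insert('x')): buffer="feluxtguxrmuxxu" (len 15), cursors c1@5 c2@9 c3@14 c4@14, authorship ...11..22..3344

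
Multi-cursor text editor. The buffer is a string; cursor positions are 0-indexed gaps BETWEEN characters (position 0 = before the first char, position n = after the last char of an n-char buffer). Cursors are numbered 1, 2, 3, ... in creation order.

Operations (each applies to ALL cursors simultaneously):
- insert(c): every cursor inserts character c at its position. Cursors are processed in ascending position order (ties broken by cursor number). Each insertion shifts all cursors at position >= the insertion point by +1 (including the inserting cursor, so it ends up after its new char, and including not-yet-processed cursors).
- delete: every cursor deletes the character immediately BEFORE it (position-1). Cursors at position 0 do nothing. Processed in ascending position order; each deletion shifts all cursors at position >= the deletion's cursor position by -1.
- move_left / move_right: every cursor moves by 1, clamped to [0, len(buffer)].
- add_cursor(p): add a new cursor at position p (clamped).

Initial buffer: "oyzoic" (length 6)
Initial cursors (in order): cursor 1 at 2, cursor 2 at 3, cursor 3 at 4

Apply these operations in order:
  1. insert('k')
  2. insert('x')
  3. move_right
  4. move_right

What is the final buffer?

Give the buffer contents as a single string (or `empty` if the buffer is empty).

Answer: oykxzkxokxic

Derivation:
After op 1 (insert('k')): buffer="oykzkokic" (len 9), cursors c1@3 c2@5 c3@7, authorship ..1.2.3..
After op 2 (insert('x')): buffer="oykxzkxokxic" (len 12), cursors c1@4 c2@7 c3@10, authorship ..11.22.33..
After op 3 (move_right): buffer="oykxzkxokxic" (len 12), cursors c1@5 c2@8 c3@11, authorship ..11.22.33..
After op 4 (move_right): buffer="oykxzkxokxic" (len 12), cursors c1@6 c2@9 c3@12, authorship ..11.22.33..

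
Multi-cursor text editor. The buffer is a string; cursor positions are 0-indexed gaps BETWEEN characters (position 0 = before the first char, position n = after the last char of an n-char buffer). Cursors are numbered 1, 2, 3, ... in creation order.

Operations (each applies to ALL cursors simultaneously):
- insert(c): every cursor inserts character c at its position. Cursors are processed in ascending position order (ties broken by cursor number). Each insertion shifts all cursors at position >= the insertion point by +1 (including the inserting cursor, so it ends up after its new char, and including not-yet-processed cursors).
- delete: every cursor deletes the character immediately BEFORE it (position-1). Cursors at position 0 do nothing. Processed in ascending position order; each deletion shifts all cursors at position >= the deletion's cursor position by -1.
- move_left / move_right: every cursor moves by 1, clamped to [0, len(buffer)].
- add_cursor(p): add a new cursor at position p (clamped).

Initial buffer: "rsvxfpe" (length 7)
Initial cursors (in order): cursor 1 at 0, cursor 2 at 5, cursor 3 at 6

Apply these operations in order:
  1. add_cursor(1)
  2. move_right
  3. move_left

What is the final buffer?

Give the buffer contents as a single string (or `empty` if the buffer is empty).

After op 1 (add_cursor(1)): buffer="rsvxfpe" (len 7), cursors c1@0 c4@1 c2@5 c3@6, authorship .......
After op 2 (move_right): buffer="rsvxfpe" (len 7), cursors c1@1 c4@2 c2@6 c3@7, authorship .......
After op 3 (move_left): buffer="rsvxfpe" (len 7), cursors c1@0 c4@1 c2@5 c3@6, authorship .......

Answer: rsvxfpe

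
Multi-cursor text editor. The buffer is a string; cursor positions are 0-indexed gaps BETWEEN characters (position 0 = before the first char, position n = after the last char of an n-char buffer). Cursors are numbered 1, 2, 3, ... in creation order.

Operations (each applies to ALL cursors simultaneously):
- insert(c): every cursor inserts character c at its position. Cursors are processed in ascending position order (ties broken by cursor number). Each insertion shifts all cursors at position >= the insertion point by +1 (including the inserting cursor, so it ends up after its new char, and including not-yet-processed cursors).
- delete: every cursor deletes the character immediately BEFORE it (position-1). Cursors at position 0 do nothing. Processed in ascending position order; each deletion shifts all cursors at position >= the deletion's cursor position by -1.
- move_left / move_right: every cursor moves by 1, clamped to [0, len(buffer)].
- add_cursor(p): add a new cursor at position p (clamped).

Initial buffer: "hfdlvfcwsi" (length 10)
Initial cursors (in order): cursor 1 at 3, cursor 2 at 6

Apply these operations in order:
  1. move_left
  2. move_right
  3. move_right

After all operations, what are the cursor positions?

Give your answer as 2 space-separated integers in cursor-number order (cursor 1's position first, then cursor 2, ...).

Answer: 4 7

Derivation:
After op 1 (move_left): buffer="hfdlvfcwsi" (len 10), cursors c1@2 c2@5, authorship ..........
After op 2 (move_right): buffer="hfdlvfcwsi" (len 10), cursors c1@3 c2@6, authorship ..........
After op 3 (move_right): buffer="hfdlvfcwsi" (len 10), cursors c1@4 c2@7, authorship ..........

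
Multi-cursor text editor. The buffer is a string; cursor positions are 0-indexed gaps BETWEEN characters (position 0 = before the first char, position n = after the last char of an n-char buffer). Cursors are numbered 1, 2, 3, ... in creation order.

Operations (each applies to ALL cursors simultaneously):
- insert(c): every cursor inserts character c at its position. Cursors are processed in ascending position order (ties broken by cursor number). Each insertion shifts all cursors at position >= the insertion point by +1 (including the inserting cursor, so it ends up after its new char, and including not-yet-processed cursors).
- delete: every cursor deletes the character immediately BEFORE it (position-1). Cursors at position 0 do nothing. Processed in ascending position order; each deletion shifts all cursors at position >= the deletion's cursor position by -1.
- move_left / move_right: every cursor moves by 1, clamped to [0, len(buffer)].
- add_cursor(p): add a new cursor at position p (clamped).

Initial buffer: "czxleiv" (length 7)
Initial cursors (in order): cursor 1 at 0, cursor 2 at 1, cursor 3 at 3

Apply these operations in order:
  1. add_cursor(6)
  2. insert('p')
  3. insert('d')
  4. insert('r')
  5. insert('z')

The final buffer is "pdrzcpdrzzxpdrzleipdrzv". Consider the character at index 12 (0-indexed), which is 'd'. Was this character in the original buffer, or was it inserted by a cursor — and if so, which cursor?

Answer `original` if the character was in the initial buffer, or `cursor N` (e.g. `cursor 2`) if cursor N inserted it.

Answer: cursor 3

Derivation:
After op 1 (add_cursor(6)): buffer="czxleiv" (len 7), cursors c1@0 c2@1 c3@3 c4@6, authorship .......
After op 2 (insert('p')): buffer="pcpzxpleipv" (len 11), cursors c1@1 c2@3 c3@6 c4@10, authorship 1.2..3...4.
After op 3 (insert('d')): buffer="pdcpdzxpdleipdv" (len 15), cursors c1@2 c2@5 c3@9 c4@14, authorship 11.22..33...44.
After op 4 (insert('r')): buffer="pdrcpdrzxpdrleipdrv" (len 19), cursors c1@3 c2@7 c3@12 c4@18, authorship 111.222..333...444.
After op 5 (insert('z')): buffer="pdrzcpdrzzxpdrzleipdrzv" (len 23), cursors c1@4 c2@9 c3@15 c4@22, authorship 1111.2222..3333...4444.
Authorship (.=original, N=cursor N): 1 1 1 1 . 2 2 2 2 . . 3 3 3 3 . . . 4 4 4 4 .
Index 12: author = 3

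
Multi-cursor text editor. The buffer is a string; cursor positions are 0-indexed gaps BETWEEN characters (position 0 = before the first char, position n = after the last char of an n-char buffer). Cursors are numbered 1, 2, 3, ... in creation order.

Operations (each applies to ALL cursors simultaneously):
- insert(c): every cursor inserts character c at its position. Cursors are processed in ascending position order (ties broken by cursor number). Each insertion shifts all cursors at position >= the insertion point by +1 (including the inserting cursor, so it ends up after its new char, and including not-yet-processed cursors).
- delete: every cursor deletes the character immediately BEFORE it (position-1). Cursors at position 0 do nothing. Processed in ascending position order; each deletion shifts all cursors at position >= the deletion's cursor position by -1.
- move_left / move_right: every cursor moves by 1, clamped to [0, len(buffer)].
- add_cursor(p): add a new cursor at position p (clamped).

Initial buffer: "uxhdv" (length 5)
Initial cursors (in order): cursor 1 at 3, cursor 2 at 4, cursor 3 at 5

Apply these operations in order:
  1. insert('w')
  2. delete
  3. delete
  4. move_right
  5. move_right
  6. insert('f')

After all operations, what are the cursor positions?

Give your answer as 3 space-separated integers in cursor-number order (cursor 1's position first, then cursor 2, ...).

Answer: 5 5 5

Derivation:
After op 1 (insert('w')): buffer="uxhwdwvw" (len 8), cursors c1@4 c2@6 c3@8, authorship ...1.2.3
After op 2 (delete): buffer="uxhdv" (len 5), cursors c1@3 c2@4 c3@5, authorship .....
After op 3 (delete): buffer="ux" (len 2), cursors c1@2 c2@2 c3@2, authorship ..
After op 4 (move_right): buffer="ux" (len 2), cursors c1@2 c2@2 c3@2, authorship ..
After op 5 (move_right): buffer="ux" (len 2), cursors c1@2 c2@2 c3@2, authorship ..
After op 6 (insert('f')): buffer="uxfff" (len 5), cursors c1@5 c2@5 c3@5, authorship ..123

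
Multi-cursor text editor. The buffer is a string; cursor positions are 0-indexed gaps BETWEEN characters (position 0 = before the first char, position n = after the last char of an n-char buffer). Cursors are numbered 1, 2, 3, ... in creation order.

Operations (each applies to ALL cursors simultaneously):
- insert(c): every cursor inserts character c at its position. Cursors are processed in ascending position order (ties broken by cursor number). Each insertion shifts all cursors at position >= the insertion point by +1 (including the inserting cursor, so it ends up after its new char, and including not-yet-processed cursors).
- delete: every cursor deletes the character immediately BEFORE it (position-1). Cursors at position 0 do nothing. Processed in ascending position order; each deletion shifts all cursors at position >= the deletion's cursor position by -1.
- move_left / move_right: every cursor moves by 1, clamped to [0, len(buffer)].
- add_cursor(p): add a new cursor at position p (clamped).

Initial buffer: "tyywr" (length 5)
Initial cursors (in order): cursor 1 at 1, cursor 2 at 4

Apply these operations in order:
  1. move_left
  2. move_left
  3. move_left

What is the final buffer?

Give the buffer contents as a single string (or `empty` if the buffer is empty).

Answer: tyywr

Derivation:
After op 1 (move_left): buffer="tyywr" (len 5), cursors c1@0 c2@3, authorship .....
After op 2 (move_left): buffer="tyywr" (len 5), cursors c1@0 c2@2, authorship .....
After op 3 (move_left): buffer="tyywr" (len 5), cursors c1@0 c2@1, authorship .....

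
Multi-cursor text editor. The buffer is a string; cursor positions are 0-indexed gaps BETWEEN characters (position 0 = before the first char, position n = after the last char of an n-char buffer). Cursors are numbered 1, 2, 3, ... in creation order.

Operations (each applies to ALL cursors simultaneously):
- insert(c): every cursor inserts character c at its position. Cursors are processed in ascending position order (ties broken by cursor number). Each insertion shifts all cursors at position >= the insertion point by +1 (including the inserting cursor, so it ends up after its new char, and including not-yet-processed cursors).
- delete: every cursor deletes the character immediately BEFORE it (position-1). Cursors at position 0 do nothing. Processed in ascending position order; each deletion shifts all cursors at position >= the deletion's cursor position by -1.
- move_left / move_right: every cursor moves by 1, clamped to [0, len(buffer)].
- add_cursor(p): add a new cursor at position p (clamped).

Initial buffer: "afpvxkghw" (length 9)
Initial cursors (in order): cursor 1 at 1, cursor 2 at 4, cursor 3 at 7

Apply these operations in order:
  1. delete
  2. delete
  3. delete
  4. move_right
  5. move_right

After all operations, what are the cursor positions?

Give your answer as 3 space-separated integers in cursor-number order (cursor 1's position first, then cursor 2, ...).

After op 1 (delete): buffer="fpxkhw" (len 6), cursors c1@0 c2@2 c3@4, authorship ......
After op 2 (delete): buffer="fxhw" (len 4), cursors c1@0 c2@1 c3@2, authorship ....
After op 3 (delete): buffer="hw" (len 2), cursors c1@0 c2@0 c3@0, authorship ..
After op 4 (move_right): buffer="hw" (len 2), cursors c1@1 c2@1 c3@1, authorship ..
After op 5 (move_right): buffer="hw" (len 2), cursors c1@2 c2@2 c3@2, authorship ..

Answer: 2 2 2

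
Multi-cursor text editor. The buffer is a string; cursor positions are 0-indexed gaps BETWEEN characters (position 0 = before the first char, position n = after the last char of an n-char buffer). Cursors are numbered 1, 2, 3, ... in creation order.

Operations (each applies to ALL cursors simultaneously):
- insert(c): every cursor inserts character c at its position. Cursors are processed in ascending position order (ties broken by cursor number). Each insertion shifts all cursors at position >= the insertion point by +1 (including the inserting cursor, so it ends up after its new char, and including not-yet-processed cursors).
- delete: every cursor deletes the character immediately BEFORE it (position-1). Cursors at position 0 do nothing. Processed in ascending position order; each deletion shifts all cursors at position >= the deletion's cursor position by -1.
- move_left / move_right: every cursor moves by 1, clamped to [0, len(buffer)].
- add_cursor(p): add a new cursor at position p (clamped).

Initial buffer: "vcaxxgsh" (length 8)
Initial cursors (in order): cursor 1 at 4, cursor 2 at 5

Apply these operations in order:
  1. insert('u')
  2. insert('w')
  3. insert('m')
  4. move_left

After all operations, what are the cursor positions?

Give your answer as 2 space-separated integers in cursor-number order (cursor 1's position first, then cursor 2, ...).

Answer: 6 10

Derivation:
After op 1 (insert('u')): buffer="vcaxuxugsh" (len 10), cursors c1@5 c2@7, authorship ....1.2...
After op 2 (insert('w')): buffer="vcaxuwxuwgsh" (len 12), cursors c1@6 c2@9, authorship ....11.22...
After op 3 (insert('m')): buffer="vcaxuwmxuwmgsh" (len 14), cursors c1@7 c2@11, authorship ....111.222...
After op 4 (move_left): buffer="vcaxuwmxuwmgsh" (len 14), cursors c1@6 c2@10, authorship ....111.222...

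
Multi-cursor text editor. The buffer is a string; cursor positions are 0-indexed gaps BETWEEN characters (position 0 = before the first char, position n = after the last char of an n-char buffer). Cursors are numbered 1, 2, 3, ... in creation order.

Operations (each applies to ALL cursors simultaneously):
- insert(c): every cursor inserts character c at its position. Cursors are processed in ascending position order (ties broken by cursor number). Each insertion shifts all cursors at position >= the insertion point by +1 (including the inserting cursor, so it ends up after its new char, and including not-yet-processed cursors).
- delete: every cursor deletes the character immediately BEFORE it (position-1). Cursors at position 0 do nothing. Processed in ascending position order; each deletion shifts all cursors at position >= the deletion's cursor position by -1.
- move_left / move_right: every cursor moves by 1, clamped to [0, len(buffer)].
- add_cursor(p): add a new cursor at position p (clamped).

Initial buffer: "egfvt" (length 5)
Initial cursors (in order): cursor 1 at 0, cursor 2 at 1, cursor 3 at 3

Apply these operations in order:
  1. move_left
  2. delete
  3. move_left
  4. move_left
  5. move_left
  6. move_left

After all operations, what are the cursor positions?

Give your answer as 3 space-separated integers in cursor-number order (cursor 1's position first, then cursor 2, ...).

Answer: 0 0 0

Derivation:
After op 1 (move_left): buffer="egfvt" (len 5), cursors c1@0 c2@0 c3@2, authorship .....
After op 2 (delete): buffer="efvt" (len 4), cursors c1@0 c2@0 c3@1, authorship ....
After op 3 (move_left): buffer="efvt" (len 4), cursors c1@0 c2@0 c3@0, authorship ....
After op 4 (move_left): buffer="efvt" (len 4), cursors c1@0 c2@0 c3@0, authorship ....
After op 5 (move_left): buffer="efvt" (len 4), cursors c1@0 c2@0 c3@0, authorship ....
After op 6 (move_left): buffer="efvt" (len 4), cursors c1@0 c2@0 c3@0, authorship ....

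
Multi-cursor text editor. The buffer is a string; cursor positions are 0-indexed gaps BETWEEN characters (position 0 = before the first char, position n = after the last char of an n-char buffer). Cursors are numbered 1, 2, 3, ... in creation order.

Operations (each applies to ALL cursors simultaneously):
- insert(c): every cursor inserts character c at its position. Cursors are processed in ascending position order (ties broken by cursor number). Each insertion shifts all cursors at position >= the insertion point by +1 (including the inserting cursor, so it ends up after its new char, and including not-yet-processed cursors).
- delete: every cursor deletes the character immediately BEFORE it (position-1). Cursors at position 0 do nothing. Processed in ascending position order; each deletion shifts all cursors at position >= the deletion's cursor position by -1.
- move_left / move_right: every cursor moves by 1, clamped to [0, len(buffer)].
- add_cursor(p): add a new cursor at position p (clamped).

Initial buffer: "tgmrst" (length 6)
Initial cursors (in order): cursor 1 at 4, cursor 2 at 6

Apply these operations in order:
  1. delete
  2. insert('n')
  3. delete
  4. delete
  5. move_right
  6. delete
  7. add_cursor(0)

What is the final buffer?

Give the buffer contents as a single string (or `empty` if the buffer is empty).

After op 1 (delete): buffer="tgms" (len 4), cursors c1@3 c2@4, authorship ....
After op 2 (insert('n')): buffer="tgmnsn" (len 6), cursors c1@4 c2@6, authorship ...1.2
After op 3 (delete): buffer="tgms" (len 4), cursors c1@3 c2@4, authorship ....
After op 4 (delete): buffer="tg" (len 2), cursors c1@2 c2@2, authorship ..
After op 5 (move_right): buffer="tg" (len 2), cursors c1@2 c2@2, authorship ..
After op 6 (delete): buffer="" (len 0), cursors c1@0 c2@0, authorship 
After op 7 (add_cursor(0)): buffer="" (len 0), cursors c1@0 c2@0 c3@0, authorship 

Answer: empty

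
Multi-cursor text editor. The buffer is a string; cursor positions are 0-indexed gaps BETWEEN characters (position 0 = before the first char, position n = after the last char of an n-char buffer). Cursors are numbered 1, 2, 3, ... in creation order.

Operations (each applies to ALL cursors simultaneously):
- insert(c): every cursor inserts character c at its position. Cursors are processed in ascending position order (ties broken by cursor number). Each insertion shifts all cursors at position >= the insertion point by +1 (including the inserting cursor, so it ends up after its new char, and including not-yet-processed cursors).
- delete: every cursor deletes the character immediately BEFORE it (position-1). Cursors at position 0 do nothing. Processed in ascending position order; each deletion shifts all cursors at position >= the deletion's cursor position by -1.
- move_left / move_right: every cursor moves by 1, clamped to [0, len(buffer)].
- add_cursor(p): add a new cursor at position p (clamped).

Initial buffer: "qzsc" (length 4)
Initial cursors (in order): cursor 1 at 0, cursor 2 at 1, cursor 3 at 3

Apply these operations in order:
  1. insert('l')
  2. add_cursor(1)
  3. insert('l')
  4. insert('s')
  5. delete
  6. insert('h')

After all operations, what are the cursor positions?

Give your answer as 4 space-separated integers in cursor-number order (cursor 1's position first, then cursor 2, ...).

Answer: 5 9 14 5

Derivation:
After op 1 (insert('l')): buffer="lqlzslc" (len 7), cursors c1@1 c2@3 c3@6, authorship 1.2..3.
After op 2 (add_cursor(1)): buffer="lqlzslc" (len 7), cursors c1@1 c4@1 c2@3 c3@6, authorship 1.2..3.
After op 3 (insert('l')): buffer="lllqllzsllc" (len 11), cursors c1@3 c4@3 c2@6 c3@10, authorship 114.22..33.
After op 4 (insert('s')): buffer="lllssqllszsllsc" (len 15), cursors c1@5 c4@5 c2@9 c3@14, authorship 11414.222..333.
After op 5 (delete): buffer="lllqllzsllc" (len 11), cursors c1@3 c4@3 c2@6 c3@10, authorship 114.22..33.
After op 6 (insert('h')): buffer="lllhhqllhzsllhc" (len 15), cursors c1@5 c4@5 c2@9 c3@14, authorship 11414.222..333.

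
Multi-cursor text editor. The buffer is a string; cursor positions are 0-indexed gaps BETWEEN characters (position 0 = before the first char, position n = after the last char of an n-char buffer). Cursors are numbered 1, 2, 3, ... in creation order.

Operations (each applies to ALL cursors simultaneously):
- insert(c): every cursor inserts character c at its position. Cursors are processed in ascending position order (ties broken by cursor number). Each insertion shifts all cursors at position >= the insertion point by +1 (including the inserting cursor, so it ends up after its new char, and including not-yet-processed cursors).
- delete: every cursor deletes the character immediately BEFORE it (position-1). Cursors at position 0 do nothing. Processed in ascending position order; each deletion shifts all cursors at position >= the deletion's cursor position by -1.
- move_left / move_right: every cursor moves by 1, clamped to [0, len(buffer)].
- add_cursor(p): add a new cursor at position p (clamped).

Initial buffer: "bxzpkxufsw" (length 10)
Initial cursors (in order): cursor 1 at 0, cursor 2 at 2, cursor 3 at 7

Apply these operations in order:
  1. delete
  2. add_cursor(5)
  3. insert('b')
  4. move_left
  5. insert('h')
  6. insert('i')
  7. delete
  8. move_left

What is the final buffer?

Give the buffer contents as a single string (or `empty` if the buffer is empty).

Answer: hbbhbzpkxbhhbfsw

Derivation:
After op 1 (delete): buffer="bzpkxfsw" (len 8), cursors c1@0 c2@1 c3@5, authorship ........
After op 2 (add_cursor(5)): buffer="bzpkxfsw" (len 8), cursors c1@0 c2@1 c3@5 c4@5, authorship ........
After op 3 (insert('b')): buffer="bbbzpkxbbfsw" (len 12), cursors c1@1 c2@3 c3@9 c4@9, authorship 1.2....34...
After op 4 (move_left): buffer="bbbzpkxbbfsw" (len 12), cursors c1@0 c2@2 c3@8 c4@8, authorship 1.2....34...
After op 5 (insert('h')): buffer="hbbhbzpkxbhhbfsw" (len 16), cursors c1@1 c2@4 c3@12 c4@12, authorship 11.22....3344...
After op 6 (insert('i')): buffer="hibbhibzpkxbhhiibfsw" (len 20), cursors c1@2 c2@6 c3@16 c4@16, authorship 111.222....334344...
After op 7 (delete): buffer="hbbhbzpkxbhhbfsw" (len 16), cursors c1@1 c2@4 c3@12 c4@12, authorship 11.22....3344...
After op 8 (move_left): buffer="hbbhbzpkxbhhbfsw" (len 16), cursors c1@0 c2@3 c3@11 c4@11, authorship 11.22....3344...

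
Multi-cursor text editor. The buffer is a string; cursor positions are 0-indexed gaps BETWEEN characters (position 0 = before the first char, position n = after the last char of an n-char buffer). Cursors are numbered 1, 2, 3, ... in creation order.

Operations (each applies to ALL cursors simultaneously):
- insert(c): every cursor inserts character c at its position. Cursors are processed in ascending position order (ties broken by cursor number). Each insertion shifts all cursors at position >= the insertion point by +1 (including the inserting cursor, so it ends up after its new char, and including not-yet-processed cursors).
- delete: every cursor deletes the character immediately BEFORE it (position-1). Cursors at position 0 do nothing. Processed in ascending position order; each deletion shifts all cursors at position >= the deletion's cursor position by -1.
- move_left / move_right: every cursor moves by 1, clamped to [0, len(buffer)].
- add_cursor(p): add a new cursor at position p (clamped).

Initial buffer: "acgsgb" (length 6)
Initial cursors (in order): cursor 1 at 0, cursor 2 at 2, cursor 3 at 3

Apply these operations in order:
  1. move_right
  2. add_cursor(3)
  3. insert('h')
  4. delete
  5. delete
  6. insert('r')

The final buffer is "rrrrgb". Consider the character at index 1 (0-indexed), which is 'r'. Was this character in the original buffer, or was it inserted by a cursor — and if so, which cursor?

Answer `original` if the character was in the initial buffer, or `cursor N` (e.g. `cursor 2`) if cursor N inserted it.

Answer: cursor 2

Derivation:
After op 1 (move_right): buffer="acgsgb" (len 6), cursors c1@1 c2@3 c3@4, authorship ......
After op 2 (add_cursor(3)): buffer="acgsgb" (len 6), cursors c1@1 c2@3 c4@3 c3@4, authorship ......
After op 3 (insert('h')): buffer="ahcghhshgb" (len 10), cursors c1@2 c2@6 c4@6 c3@8, authorship .1..24.3..
After op 4 (delete): buffer="acgsgb" (len 6), cursors c1@1 c2@3 c4@3 c3@4, authorship ......
After op 5 (delete): buffer="gb" (len 2), cursors c1@0 c2@0 c3@0 c4@0, authorship ..
After op 6 (insert('r')): buffer="rrrrgb" (len 6), cursors c1@4 c2@4 c3@4 c4@4, authorship 1234..
Authorship (.=original, N=cursor N): 1 2 3 4 . .
Index 1: author = 2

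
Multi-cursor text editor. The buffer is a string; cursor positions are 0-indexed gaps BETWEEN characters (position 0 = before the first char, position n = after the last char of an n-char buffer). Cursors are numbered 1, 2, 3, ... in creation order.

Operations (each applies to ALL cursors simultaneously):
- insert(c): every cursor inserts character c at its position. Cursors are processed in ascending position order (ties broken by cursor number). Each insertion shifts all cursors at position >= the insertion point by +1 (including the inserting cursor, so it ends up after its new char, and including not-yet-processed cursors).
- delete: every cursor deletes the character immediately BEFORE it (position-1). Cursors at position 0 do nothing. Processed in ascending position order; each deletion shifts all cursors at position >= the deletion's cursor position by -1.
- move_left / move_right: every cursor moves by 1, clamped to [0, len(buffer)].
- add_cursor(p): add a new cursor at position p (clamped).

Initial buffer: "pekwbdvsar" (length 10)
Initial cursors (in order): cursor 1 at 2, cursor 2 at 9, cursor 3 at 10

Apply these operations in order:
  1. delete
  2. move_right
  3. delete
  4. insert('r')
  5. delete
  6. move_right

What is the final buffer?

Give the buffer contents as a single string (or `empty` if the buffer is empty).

After op 1 (delete): buffer="pkwbdvs" (len 7), cursors c1@1 c2@7 c3@7, authorship .......
After op 2 (move_right): buffer="pkwbdvs" (len 7), cursors c1@2 c2@7 c3@7, authorship .......
After op 3 (delete): buffer="pwbd" (len 4), cursors c1@1 c2@4 c3@4, authorship ....
After op 4 (insert('r')): buffer="prwbdrr" (len 7), cursors c1@2 c2@7 c3@7, authorship .1...23
After op 5 (delete): buffer="pwbd" (len 4), cursors c1@1 c2@4 c3@4, authorship ....
After op 6 (move_right): buffer="pwbd" (len 4), cursors c1@2 c2@4 c3@4, authorship ....

Answer: pwbd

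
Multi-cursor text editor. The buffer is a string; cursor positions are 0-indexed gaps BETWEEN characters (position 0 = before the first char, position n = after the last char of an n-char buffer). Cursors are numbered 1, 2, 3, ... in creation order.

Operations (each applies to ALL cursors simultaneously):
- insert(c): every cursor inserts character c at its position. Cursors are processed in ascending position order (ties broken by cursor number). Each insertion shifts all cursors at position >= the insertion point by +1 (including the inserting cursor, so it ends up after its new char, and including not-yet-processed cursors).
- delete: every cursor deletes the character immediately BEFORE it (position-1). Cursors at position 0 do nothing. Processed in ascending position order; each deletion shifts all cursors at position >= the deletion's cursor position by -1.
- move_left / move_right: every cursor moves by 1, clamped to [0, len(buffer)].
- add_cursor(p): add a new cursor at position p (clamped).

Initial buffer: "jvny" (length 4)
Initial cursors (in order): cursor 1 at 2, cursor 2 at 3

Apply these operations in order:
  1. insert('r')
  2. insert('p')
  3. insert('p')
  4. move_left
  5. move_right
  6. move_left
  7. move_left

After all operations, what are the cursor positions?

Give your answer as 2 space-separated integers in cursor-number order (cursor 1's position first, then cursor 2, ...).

After op 1 (insert('r')): buffer="jvrnry" (len 6), cursors c1@3 c2@5, authorship ..1.2.
After op 2 (insert('p')): buffer="jvrpnrpy" (len 8), cursors c1@4 c2@7, authorship ..11.22.
After op 3 (insert('p')): buffer="jvrppnrppy" (len 10), cursors c1@5 c2@9, authorship ..111.222.
After op 4 (move_left): buffer="jvrppnrppy" (len 10), cursors c1@4 c2@8, authorship ..111.222.
After op 5 (move_right): buffer="jvrppnrppy" (len 10), cursors c1@5 c2@9, authorship ..111.222.
After op 6 (move_left): buffer="jvrppnrppy" (len 10), cursors c1@4 c2@8, authorship ..111.222.
After op 7 (move_left): buffer="jvrppnrppy" (len 10), cursors c1@3 c2@7, authorship ..111.222.

Answer: 3 7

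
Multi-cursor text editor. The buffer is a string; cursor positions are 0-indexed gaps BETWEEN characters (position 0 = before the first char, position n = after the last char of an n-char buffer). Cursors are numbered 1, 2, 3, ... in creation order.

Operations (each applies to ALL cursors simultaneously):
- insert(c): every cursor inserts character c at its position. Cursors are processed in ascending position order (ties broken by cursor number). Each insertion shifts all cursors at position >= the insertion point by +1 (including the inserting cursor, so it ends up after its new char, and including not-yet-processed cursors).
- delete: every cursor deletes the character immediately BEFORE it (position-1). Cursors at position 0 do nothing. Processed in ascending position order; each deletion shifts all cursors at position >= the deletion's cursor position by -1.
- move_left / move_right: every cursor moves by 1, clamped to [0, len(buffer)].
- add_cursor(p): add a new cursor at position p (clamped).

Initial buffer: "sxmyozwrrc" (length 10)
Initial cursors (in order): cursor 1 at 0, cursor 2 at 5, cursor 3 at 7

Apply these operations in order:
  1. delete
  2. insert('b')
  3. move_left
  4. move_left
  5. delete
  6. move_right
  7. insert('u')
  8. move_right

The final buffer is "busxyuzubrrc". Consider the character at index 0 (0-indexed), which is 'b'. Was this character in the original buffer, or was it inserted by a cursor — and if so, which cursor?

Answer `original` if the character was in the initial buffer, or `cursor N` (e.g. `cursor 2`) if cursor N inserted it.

After op 1 (delete): buffer="sxmyzrrc" (len 8), cursors c1@0 c2@4 c3@5, authorship ........
After op 2 (insert('b')): buffer="bsxmybzbrrc" (len 11), cursors c1@1 c2@6 c3@8, authorship 1....2.3...
After op 3 (move_left): buffer="bsxmybzbrrc" (len 11), cursors c1@0 c2@5 c3@7, authorship 1....2.3...
After op 4 (move_left): buffer="bsxmybzbrrc" (len 11), cursors c1@0 c2@4 c3@6, authorship 1....2.3...
After op 5 (delete): buffer="bsxyzbrrc" (len 9), cursors c1@0 c2@3 c3@4, authorship 1....3...
After op 6 (move_right): buffer="bsxyzbrrc" (len 9), cursors c1@1 c2@4 c3@5, authorship 1....3...
After op 7 (insert('u')): buffer="busxyuzubrrc" (len 12), cursors c1@2 c2@6 c3@8, authorship 11...2.33...
After op 8 (move_right): buffer="busxyuzubrrc" (len 12), cursors c1@3 c2@7 c3@9, authorship 11...2.33...
Authorship (.=original, N=cursor N): 1 1 . . . 2 . 3 3 . . .
Index 0: author = 1

Answer: cursor 1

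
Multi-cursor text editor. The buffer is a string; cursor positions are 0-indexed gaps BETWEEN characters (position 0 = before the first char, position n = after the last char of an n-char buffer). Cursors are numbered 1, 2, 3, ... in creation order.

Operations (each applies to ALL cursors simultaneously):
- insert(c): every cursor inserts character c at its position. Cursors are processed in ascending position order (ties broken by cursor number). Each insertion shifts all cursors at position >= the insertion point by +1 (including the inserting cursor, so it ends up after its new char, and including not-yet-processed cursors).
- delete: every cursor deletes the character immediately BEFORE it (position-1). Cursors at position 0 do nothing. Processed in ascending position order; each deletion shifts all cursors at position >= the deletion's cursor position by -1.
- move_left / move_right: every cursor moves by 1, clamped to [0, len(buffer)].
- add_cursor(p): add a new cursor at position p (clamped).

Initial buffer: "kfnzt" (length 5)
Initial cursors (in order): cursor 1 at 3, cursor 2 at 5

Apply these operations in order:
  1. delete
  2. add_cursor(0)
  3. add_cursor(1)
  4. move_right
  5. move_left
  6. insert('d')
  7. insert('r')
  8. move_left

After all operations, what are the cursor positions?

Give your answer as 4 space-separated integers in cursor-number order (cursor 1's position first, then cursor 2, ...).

Answer: 9 9 1 4

Derivation:
After op 1 (delete): buffer="kfz" (len 3), cursors c1@2 c2@3, authorship ...
After op 2 (add_cursor(0)): buffer="kfz" (len 3), cursors c3@0 c1@2 c2@3, authorship ...
After op 3 (add_cursor(1)): buffer="kfz" (len 3), cursors c3@0 c4@1 c1@2 c2@3, authorship ...
After op 4 (move_right): buffer="kfz" (len 3), cursors c3@1 c4@2 c1@3 c2@3, authorship ...
After op 5 (move_left): buffer="kfz" (len 3), cursors c3@0 c4@1 c1@2 c2@2, authorship ...
After op 6 (insert('d')): buffer="dkdfddz" (len 7), cursors c3@1 c4@3 c1@6 c2@6, authorship 3.4.12.
After op 7 (insert('r')): buffer="drkdrfddrrz" (len 11), cursors c3@2 c4@5 c1@10 c2@10, authorship 33.44.1212.
After op 8 (move_left): buffer="drkdrfddrrz" (len 11), cursors c3@1 c4@4 c1@9 c2@9, authorship 33.44.1212.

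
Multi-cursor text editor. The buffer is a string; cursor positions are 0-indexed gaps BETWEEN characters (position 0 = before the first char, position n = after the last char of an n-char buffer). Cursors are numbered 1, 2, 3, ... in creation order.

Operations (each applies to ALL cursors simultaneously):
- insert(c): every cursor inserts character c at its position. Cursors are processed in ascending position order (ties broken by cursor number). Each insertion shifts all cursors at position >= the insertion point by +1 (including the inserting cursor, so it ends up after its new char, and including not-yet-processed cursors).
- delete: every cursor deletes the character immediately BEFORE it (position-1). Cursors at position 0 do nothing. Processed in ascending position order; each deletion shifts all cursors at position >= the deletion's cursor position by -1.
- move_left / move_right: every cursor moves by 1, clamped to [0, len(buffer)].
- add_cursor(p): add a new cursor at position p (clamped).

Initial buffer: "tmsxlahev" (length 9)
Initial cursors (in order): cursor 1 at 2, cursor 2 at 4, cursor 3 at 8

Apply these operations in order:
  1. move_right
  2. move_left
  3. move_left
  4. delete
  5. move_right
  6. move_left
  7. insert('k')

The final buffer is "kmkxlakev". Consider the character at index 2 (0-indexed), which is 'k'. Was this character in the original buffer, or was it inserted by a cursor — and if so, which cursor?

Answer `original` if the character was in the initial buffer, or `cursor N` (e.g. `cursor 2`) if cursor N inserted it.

After op 1 (move_right): buffer="tmsxlahev" (len 9), cursors c1@3 c2@5 c3@9, authorship .........
After op 2 (move_left): buffer="tmsxlahev" (len 9), cursors c1@2 c2@4 c3@8, authorship .........
After op 3 (move_left): buffer="tmsxlahev" (len 9), cursors c1@1 c2@3 c3@7, authorship .........
After op 4 (delete): buffer="mxlaev" (len 6), cursors c1@0 c2@1 c3@4, authorship ......
After op 5 (move_right): buffer="mxlaev" (len 6), cursors c1@1 c2@2 c3@5, authorship ......
After op 6 (move_left): buffer="mxlaev" (len 6), cursors c1@0 c2@1 c3@4, authorship ......
After op 7 (insert('k')): buffer="kmkxlakev" (len 9), cursors c1@1 c2@3 c3@7, authorship 1.2...3..
Authorship (.=original, N=cursor N): 1 . 2 . . . 3 . .
Index 2: author = 2

Answer: cursor 2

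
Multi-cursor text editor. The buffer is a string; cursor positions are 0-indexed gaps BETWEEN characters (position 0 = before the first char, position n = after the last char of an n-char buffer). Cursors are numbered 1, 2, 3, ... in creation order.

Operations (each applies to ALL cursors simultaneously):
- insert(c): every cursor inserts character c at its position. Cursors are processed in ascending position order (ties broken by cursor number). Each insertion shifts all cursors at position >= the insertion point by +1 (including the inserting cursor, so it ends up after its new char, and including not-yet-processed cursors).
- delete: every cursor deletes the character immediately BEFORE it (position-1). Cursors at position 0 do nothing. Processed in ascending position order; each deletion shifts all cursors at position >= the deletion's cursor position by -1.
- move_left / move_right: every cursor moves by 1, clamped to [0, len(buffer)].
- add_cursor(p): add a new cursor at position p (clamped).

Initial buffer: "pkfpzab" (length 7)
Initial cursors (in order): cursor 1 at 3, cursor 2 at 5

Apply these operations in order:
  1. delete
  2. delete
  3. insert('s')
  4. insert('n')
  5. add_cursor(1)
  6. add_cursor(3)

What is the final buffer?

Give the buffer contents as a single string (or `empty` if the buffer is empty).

After op 1 (delete): buffer="pkpab" (len 5), cursors c1@2 c2@3, authorship .....
After op 2 (delete): buffer="pab" (len 3), cursors c1@1 c2@1, authorship ...
After op 3 (insert('s')): buffer="pssab" (len 5), cursors c1@3 c2@3, authorship .12..
After op 4 (insert('n')): buffer="pssnnab" (len 7), cursors c1@5 c2@5, authorship .1212..
After op 5 (add_cursor(1)): buffer="pssnnab" (len 7), cursors c3@1 c1@5 c2@5, authorship .1212..
After op 6 (add_cursor(3)): buffer="pssnnab" (len 7), cursors c3@1 c4@3 c1@5 c2@5, authorship .1212..

Answer: pssnnab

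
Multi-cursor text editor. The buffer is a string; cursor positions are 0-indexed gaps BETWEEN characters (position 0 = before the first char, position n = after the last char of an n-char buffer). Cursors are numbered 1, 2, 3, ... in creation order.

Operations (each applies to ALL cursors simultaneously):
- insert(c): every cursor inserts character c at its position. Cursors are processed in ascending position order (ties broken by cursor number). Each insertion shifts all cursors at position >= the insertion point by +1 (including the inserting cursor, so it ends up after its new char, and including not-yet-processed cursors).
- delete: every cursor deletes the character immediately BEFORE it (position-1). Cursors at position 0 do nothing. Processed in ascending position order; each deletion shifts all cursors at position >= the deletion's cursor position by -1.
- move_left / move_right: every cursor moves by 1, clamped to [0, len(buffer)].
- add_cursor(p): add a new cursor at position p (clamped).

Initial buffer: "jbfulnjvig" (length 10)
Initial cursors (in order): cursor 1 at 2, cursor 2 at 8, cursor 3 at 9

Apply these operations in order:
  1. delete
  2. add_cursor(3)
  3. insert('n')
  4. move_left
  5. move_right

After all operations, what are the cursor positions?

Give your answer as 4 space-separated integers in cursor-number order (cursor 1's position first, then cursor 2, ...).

After op 1 (delete): buffer="jfulnjg" (len 7), cursors c1@1 c2@6 c3@6, authorship .......
After op 2 (add_cursor(3)): buffer="jfulnjg" (len 7), cursors c1@1 c4@3 c2@6 c3@6, authorship .......
After op 3 (insert('n')): buffer="jnfunlnjnng" (len 11), cursors c1@2 c4@5 c2@10 c3@10, authorship .1..4...23.
After op 4 (move_left): buffer="jnfunlnjnng" (len 11), cursors c1@1 c4@4 c2@9 c3@9, authorship .1..4...23.
After op 5 (move_right): buffer="jnfunlnjnng" (len 11), cursors c1@2 c4@5 c2@10 c3@10, authorship .1..4...23.

Answer: 2 10 10 5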